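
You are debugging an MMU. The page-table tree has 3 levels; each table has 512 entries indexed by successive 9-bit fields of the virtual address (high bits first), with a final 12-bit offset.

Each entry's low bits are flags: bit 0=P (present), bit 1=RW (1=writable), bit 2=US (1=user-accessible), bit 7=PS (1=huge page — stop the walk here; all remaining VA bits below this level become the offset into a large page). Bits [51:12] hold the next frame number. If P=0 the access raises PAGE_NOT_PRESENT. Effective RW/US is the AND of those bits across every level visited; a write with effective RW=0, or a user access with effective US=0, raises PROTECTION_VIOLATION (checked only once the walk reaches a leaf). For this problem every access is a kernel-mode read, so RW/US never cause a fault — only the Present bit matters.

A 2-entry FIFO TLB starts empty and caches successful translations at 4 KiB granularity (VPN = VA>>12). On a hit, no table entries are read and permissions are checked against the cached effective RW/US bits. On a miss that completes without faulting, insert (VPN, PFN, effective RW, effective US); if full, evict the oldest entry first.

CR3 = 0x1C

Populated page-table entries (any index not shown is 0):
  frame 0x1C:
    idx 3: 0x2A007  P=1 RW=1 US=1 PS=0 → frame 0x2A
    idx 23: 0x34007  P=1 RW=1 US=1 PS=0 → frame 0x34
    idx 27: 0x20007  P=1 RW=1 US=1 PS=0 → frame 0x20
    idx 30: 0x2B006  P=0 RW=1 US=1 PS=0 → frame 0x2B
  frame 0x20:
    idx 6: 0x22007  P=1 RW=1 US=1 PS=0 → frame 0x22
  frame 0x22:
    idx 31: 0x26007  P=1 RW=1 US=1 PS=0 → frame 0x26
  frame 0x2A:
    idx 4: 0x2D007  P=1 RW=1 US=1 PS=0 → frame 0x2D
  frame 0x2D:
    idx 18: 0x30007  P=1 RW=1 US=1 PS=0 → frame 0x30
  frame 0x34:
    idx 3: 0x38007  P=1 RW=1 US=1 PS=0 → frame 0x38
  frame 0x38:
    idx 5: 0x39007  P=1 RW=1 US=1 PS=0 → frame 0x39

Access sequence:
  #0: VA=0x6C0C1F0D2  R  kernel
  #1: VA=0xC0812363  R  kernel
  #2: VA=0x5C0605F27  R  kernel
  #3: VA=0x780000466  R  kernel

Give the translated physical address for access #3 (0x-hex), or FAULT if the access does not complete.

Trace:
#0 VA=0x6C0C1F0D2 (r,kernel):
  L0: frame=0x1C idx=27 entry=0x20007 [P=1 RW=1 US=1 PS=0]
  L1: frame=0x20 idx=6 entry=0x22007 [P=1 RW=1 US=1 PS=0]
  L2: frame=0x22 idx=31 entry=0x26007 [P=1 RW=1 US=1 PS=0]
  ✓ 0x260D2  — 3 lookups
#1 VA=0xC0812363 (r,kernel):
  L0: frame=0x1C idx=3 entry=0x2A007 [P=1 RW=1 US=1 PS=0]
  L1: frame=0x2A idx=4 entry=0x2D007 [P=1 RW=1 US=1 PS=0]
  L2: frame=0x2D idx=18 entry=0x30007 [P=1 RW=1 US=1 PS=0]
  ✓ 0x30363  — 3 lookups
#2 VA=0x5C0605F27 (r,kernel):
  L0: frame=0x1C idx=23 entry=0x34007 [P=1 RW=1 US=1 PS=0]
  L1: frame=0x34 idx=3 entry=0x38007 [P=1 RW=1 US=1 PS=0]
  L2: frame=0x38 idx=5 entry=0x39007 [P=1 RW=1 US=1 PS=0]
  ✓ 0x39F27  — 3 lookups
#3 VA=0x780000466 (r,kernel):
  L0: frame=0x1C idx=30 entry=0x2B006 [P=0 RW=1 US=1 PS=0]
  ⇒ fault: PAGE_NOT_PRESENT  — 1 lookups

Access #3 PA: FAULT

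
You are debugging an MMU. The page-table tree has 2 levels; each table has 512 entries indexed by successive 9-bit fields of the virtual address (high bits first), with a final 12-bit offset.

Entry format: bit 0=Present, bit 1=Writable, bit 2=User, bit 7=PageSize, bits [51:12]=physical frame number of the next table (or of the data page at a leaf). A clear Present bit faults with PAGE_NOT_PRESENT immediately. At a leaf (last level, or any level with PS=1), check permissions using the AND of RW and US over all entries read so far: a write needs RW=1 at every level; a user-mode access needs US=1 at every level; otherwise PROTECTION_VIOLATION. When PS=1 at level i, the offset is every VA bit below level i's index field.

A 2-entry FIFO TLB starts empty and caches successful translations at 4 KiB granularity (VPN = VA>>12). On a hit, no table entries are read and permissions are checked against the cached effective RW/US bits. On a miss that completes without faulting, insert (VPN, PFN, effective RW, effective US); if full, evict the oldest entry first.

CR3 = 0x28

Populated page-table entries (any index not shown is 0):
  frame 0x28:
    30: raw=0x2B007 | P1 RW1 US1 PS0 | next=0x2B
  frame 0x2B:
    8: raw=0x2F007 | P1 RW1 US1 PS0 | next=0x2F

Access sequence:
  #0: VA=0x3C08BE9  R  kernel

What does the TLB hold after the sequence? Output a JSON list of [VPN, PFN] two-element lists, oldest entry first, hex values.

Walk each access:
#0 VA=0x3C08BE9 (r,kernel):
  L0 @0x28[30] → 0x2B007  P=1,RW=1,US=1,PS=0
  L1 @0x2B[8] → 0x2F007  P=1,RW=1,US=1,PS=0
  ✓ 0x2FBE9  — 2 lookups

TLB: [["0x3C08", "0x2F"]]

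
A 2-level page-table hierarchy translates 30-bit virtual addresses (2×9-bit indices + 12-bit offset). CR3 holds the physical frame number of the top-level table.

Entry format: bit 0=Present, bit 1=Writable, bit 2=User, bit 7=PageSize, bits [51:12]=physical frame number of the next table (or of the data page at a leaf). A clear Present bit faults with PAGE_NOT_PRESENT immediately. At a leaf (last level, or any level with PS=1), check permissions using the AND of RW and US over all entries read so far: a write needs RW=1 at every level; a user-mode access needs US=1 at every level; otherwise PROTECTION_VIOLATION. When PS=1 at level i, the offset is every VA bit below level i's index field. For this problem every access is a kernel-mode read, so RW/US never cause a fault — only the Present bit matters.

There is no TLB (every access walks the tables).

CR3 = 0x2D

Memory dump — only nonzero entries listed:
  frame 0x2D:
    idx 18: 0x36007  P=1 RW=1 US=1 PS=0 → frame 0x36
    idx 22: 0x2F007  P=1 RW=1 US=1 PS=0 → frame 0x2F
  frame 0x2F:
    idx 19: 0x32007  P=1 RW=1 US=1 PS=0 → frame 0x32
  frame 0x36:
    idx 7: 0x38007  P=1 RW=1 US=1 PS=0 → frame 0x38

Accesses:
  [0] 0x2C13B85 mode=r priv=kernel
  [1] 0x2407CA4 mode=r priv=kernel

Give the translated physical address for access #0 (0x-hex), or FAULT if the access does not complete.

Per-access translation:
#0 VA=0x2C13B85 (r,kernel):
  [0] read 0x2D idx=22: raw=0x2F007 flags P=1 W=1 U=1 S=0
  [1] read 0x2F idx=19: raw=0x32007 flags P=1 W=1 U=1 S=0
  ⇒ phys 0x32B85  [2 reads]
#1 VA=0x2407CA4 (r,kernel):
  [0] read 0x2D idx=18: raw=0x36007 flags P=1 W=1 U=1 S=0
  [1] read 0x36 idx=7: raw=0x38007 flags P=1 W=1 U=1 S=0
  ⇒ phys 0x38CA4  [2 reads]

Access #0 PA: 0x32B85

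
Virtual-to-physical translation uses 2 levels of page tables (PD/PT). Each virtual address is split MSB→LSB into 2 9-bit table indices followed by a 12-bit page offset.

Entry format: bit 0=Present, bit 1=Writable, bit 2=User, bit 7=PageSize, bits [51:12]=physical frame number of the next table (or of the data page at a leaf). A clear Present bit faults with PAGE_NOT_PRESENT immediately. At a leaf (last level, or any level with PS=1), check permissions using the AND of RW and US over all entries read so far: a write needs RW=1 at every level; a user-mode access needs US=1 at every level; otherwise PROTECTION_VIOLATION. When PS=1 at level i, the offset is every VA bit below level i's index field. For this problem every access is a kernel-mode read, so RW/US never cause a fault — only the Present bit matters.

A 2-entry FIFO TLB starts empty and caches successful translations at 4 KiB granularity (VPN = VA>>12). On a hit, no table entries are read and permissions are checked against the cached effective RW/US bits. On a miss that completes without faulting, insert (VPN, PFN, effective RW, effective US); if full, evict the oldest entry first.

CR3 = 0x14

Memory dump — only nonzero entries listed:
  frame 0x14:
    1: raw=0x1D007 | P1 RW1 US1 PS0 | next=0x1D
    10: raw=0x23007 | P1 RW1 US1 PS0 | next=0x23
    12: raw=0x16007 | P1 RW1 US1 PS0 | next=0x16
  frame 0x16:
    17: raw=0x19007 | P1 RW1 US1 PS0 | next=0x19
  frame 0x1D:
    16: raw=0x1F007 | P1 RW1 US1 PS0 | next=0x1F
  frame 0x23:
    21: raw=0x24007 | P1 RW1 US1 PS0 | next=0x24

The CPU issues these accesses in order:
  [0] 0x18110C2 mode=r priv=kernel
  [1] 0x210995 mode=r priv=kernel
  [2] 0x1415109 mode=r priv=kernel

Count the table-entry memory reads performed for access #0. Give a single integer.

Trace:
#0 VA=0x18110C2 (r,kernel):
  [0] read 0x14 idx=12: raw=0x16007 flags P=1 W=1 U=1 S=0
  [1] read 0x16 idx=17: raw=0x19007 flags P=1 W=1 U=1 S=0
  → PA=0x190C2  (2 entries read)
#1 VA=0x210995 (r,kernel):
  [0] read 0x14 idx=1: raw=0x1D007 flags P=1 W=1 U=1 S=0
  [1] read 0x1D idx=16: raw=0x1F007 flags P=1 W=1 U=1 S=0
  → PA=0x1F995  (2 entries read)
#2 VA=0x1415109 (r,kernel):
  [0] read 0x14 idx=10: raw=0x23007 flags P=1 W=1 U=1 S=0
  [1] read 0x23 idx=21: raw=0x24007 flags P=1 W=1 U=1 S=0
  → PA=0x24109  (2 entries read)

Entries read for #0: 2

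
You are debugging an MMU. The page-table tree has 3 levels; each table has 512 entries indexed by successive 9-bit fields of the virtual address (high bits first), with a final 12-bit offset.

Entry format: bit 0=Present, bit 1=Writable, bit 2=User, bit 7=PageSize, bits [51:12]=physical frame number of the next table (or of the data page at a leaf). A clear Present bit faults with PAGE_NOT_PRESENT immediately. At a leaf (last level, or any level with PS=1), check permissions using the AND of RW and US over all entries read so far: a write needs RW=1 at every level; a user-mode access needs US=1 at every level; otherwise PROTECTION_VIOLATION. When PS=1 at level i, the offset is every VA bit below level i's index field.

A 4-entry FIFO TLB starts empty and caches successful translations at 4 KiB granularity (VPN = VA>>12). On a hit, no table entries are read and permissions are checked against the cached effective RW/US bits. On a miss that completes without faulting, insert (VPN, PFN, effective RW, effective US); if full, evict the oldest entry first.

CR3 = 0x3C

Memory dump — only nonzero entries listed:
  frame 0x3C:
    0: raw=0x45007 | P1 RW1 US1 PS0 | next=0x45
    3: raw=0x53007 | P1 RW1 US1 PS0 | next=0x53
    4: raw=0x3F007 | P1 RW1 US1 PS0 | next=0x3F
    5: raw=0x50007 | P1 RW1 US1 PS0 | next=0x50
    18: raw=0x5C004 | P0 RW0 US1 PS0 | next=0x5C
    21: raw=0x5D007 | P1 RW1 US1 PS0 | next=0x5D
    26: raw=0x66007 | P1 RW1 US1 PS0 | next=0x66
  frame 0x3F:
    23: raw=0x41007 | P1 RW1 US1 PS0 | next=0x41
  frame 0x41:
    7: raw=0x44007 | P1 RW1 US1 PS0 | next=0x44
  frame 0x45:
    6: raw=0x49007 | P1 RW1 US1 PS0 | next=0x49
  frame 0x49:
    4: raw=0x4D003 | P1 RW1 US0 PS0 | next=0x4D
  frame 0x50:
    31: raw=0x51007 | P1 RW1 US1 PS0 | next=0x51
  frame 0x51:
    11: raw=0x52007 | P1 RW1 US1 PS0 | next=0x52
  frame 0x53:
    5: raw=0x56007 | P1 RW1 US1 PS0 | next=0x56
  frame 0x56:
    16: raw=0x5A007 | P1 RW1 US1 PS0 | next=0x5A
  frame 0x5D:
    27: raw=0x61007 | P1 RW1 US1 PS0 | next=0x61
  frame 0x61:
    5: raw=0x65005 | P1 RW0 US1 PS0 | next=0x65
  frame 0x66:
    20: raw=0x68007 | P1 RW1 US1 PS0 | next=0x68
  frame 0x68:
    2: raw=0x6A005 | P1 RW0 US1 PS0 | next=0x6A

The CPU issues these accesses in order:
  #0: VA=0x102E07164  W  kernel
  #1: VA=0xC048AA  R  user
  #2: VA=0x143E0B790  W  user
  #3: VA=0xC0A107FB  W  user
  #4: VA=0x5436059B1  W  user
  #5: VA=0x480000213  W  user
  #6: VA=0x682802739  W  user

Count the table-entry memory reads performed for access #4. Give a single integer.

Walk each access:
#0 VA=0x102E07164 (w,kernel):
  [0] read 0x3C idx=4: raw=0x3F007 flags P=1 W=1 U=1 S=0
  [1] read 0x3F idx=23: raw=0x41007 flags P=1 W=1 U=1 S=0
  [2] read 0x41 idx=7: raw=0x44007 flags P=1 W=1 U=1 S=0
  → PA=0x44164  (3 entries read)
#1 VA=0xC048AA (r,user):
  [0] read 0x3C idx=0: raw=0x45007 flags P=1 W=1 U=1 S=0
  [1] read 0x45 idx=6: raw=0x49007 flags P=1 W=1 U=1 S=0
  [2] read 0x49 idx=4: raw=0x4D003 flags P=1 W=1 U=0 S=0
  → PROTECTION_VIOLATION  (3 entries read)
#2 VA=0x143E0B790 (w,user):
  [0] read 0x3C idx=5: raw=0x50007 flags P=1 W=1 U=1 S=0
  [1] read 0x50 idx=31: raw=0x51007 flags P=1 W=1 U=1 S=0
  [2] read 0x51 idx=11: raw=0x52007 flags P=1 W=1 U=1 S=0
  → PA=0x52790  (3 entries read)
#3 VA=0xC0A107FB (w,user):
  [0] read 0x3C idx=3: raw=0x53007 flags P=1 W=1 U=1 S=0
  [1] read 0x53 idx=5: raw=0x56007 flags P=1 W=1 U=1 S=0
  [2] read 0x56 idx=16: raw=0x5A007 flags P=1 W=1 U=1 S=0
  → PA=0x5A7FB  (3 entries read)
#4 VA=0x5436059B1 (w,user):
  [0] read 0x3C idx=21: raw=0x5D007 flags P=1 W=1 U=1 S=0
  [1] read 0x5D idx=27: raw=0x61007 flags P=1 W=1 U=1 S=0
  [2] read 0x61 idx=5: raw=0x65005 flags P=1 W=0 U=1 S=0
  → PROTECTION_VIOLATION  (3 entries read)
#5 VA=0x480000213 (w,user):
  [0] read 0x3C idx=18: raw=0x5C004 flags P=0 W=0 U=1 S=0
  → PAGE_NOT_PRESENT  (1 entries read)
#6 VA=0x682802739 (w,user):
  [0] read 0x3C idx=26: raw=0x66007 flags P=1 W=1 U=1 S=0
  [1] read 0x66 idx=20: raw=0x68007 flags P=1 W=1 U=1 S=0
  [2] read 0x68 idx=2: raw=0x6A005 flags P=1 W=0 U=1 S=0
  → PROTECTION_VIOLATION  (3 entries read)

Entries read for #4: 3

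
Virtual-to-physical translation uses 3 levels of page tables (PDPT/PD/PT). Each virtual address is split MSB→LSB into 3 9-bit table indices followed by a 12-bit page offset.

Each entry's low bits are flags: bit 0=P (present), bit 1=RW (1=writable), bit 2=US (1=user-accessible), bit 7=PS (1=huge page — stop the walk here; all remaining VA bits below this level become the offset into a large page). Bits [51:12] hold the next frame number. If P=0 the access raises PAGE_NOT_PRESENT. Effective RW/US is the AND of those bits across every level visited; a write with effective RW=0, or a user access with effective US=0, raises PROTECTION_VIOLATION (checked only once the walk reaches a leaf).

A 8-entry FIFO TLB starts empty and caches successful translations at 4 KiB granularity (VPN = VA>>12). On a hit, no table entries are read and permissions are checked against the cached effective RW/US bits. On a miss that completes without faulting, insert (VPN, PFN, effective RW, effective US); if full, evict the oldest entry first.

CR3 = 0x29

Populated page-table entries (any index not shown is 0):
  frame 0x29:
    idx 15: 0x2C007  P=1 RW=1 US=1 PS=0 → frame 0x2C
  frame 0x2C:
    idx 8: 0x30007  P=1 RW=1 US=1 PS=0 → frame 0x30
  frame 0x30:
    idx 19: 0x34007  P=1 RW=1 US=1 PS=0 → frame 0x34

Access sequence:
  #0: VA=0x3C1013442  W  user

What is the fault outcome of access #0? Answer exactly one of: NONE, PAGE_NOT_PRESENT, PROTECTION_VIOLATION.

Per-access translation:
#0 VA=0x3C1013442 (w,user):
  L0 @0x29[15] → 0x2C007  P=1,RW=1,US=1,PS=0
  L1 @0x2C[8] → 0x30007  P=1,RW=1,US=1,PS=0
  L2 @0x30[19] → 0x34007  P=1,RW=1,US=1,PS=0
  → PA=0x34442  (3 entries read)

Access #0 fault: NONE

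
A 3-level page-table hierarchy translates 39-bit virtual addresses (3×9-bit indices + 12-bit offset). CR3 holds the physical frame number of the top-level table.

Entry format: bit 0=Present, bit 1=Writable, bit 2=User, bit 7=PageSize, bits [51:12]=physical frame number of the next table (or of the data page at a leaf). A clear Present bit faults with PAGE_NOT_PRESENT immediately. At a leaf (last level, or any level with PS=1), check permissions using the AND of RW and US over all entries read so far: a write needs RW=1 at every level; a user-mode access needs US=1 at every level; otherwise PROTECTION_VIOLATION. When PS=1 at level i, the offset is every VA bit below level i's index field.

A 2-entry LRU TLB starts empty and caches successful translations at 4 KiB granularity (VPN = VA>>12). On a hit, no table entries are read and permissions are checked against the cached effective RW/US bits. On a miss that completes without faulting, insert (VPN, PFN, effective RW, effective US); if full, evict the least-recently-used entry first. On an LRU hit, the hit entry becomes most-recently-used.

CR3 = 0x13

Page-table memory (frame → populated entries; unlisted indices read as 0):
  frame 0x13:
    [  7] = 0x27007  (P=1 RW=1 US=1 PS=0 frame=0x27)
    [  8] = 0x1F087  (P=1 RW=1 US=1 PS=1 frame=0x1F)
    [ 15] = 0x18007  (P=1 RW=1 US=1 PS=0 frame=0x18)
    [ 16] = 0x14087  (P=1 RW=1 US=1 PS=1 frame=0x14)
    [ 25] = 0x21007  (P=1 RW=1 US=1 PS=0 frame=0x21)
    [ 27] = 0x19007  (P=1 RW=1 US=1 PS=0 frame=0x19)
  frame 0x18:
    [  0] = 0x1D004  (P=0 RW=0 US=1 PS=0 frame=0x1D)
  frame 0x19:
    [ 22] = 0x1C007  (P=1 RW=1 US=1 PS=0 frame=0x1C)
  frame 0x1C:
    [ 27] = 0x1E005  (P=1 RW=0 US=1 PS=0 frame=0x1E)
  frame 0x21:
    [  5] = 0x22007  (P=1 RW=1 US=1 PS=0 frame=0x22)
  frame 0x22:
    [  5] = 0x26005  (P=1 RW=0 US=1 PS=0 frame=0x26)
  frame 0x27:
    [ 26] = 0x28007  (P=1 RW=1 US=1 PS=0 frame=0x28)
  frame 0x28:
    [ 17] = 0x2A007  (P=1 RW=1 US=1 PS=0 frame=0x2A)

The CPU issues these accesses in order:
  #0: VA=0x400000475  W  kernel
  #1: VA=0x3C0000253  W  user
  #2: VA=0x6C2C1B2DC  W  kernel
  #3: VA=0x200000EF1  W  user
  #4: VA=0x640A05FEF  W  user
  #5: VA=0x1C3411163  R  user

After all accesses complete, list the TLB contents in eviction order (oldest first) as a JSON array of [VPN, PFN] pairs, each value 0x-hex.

Per-access translation:
#0 VA=0x400000475 (w,kernel):
  L0 @0x13[16] → 0x14087  P=1,RW=1,US=1,PS=1
  ⇒ phys 0x14475 (huge @L0)  [1 reads]
#1 VA=0x3C0000253 (w,user):
  L0 @0x13[15] → 0x18007  P=1,RW=1,US=1,PS=0
  L1 @0x18[0] → 0x1D004  P=0,RW=0,US=1,PS=0
  ⇒ fault: PAGE_NOT_PRESENT  — 2 lookups
#2 VA=0x6C2C1B2DC (w,kernel):
  L0 @0x13[27] → 0x19007  P=1,RW=1,US=1,PS=0
  L1 @0x19[22] → 0x1C007  P=1,RW=1,US=1,PS=0
  L2 @0x1C[27] → 0x1E005  P=1,RW=0,US=1,PS=0
  ⇒ fault: PROTECTION_VIOLATION  — 3 lookups
#3 VA=0x200000EF1 (w,user):
  L0 @0x13[8] → 0x1F087  P=1,RW=1,US=1,PS=1
  ⇒ phys 0x1FEF1 (huge @L0)  [1 reads]
#4 VA=0x640A05FEF (w,user):
  L0 @0x13[25] → 0x21007  P=1,RW=1,US=1,PS=0
  L1 @0x21[5] → 0x22007  P=1,RW=1,US=1,PS=0
  L2 @0x22[5] → 0x26005  P=1,RW=0,US=1,PS=0
  ⇒ fault: PROTECTION_VIOLATION  — 3 lookups
#5 VA=0x1C3411163 (r,user):
  L0 @0x13[7] → 0x27007  P=1,RW=1,US=1,PS=0
  L1 @0x27[26] → 0x28007  P=1,RW=1,US=1,PS=0
  L2 @0x28[17] → 0x2A007  P=1,RW=1,US=1,PS=0
  ⇒ phys 0x2A163  [3 reads]

TLB: [["0x200000", "0x1F"], ["0x1C3411", "0x2A"]]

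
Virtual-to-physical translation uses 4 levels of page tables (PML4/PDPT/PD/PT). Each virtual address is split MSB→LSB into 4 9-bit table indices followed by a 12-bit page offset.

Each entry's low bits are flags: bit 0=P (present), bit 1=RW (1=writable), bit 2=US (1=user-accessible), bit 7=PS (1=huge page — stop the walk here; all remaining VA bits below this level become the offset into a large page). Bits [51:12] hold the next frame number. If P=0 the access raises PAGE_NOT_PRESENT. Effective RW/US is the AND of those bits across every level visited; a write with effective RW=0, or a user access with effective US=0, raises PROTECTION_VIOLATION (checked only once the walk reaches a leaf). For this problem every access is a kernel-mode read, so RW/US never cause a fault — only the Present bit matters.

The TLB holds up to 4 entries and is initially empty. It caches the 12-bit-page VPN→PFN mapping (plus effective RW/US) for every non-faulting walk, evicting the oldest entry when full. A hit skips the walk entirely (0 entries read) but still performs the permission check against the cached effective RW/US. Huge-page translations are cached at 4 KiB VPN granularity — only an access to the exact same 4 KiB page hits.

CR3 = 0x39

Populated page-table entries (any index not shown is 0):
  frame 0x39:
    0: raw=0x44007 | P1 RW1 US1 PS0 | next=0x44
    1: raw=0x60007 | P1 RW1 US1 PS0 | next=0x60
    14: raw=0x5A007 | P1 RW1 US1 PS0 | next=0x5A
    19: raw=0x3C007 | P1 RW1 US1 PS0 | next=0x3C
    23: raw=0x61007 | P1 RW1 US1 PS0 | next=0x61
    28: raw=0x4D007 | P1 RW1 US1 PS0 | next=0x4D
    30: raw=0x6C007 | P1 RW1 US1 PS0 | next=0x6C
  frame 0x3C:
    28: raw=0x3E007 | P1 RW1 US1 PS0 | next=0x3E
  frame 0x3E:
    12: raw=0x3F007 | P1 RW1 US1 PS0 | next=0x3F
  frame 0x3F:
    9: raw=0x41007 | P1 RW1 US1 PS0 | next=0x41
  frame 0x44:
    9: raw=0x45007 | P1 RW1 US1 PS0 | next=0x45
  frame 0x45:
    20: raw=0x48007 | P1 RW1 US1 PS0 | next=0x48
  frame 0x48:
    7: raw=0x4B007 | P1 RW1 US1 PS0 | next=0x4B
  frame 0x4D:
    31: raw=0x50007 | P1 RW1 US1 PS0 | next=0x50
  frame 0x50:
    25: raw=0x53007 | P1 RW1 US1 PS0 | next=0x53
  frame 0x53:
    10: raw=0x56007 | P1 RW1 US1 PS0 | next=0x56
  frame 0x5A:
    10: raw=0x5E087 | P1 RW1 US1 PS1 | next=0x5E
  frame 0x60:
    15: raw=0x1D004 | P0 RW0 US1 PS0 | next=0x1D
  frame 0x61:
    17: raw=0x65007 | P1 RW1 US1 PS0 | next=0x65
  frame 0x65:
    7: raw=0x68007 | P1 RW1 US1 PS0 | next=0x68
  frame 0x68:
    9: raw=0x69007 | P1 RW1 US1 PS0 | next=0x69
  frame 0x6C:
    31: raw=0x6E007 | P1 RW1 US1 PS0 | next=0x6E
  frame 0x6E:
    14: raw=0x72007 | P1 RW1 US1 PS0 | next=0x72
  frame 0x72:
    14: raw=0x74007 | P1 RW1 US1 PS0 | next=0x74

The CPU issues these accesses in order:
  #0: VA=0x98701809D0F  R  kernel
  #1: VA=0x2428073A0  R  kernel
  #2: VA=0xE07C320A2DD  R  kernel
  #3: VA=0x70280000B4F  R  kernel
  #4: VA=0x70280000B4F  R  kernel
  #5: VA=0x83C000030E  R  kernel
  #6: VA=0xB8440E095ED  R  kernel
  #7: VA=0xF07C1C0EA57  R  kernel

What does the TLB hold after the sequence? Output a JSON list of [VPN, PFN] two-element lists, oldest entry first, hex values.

Trace:
#0 VA=0x98701809D0F (r,kernel):
  L0 @0x39[19] → 0x3C007  P=1,RW=1,US=1,PS=0
  L1 @0x3C[28] → 0x3E007  P=1,RW=1,US=1,PS=0
  L2 @0x3E[12] → 0x3F007  P=1,RW=1,US=1,PS=0
  L3 @0x3F[9] → 0x41007  P=1,RW=1,US=1,PS=0
  ⇒ phys 0x41D0F  [4 reads]
#1 VA=0x2428073A0 (r,kernel):
  L0 @0x39[0] → 0x44007  P=1,RW=1,US=1,PS=0
  L1 @0x44[9] → 0x45007  P=1,RW=1,US=1,PS=0
  L2 @0x45[20] → 0x48007  P=1,RW=1,US=1,PS=0
  L3 @0x48[7] → 0x4B007  P=1,RW=1,US=1,PS=0
  ⇒ phys 0x4B3A0  [4 reads]
#2 VA=0xE07C320A2DD (r,kernel):
  L0 @0x39[28] → 0x4D007  P=1,RW=1,US=1,PS=0
  L1 @0x4D[31] → 0x50007  P=1,RW=1,US=1,PS=0
  L2 @0x50[25] → 0x53007  P=1,RW=1,US=1,PS=0
  L3 @0x53[10] → 0x56007  P=1,RW=1,US=1,PS=0
  ⇒ phys 0x562DD  [4 reads]
#3 VA=0x70280000B4F (r,kernel):
  L0 @0x39[14] → 0x5A007  P=1,RW=1,US=1,PS=0
  L1 @0x5A[10] → 0x5E087  P=1,RW=1,US=1,PS=1
  ⇒ phys 0x5EB4F (huge @L1)  [2 reads]
#4 VA=0x70280000B4F (r,kernel):
  TLB hit vpn=0x70280000 → PA=0x5EB4F
#5 VA=0x83C000030E (r,kernel):
  L0 @0x39[1] → 0x60007  P=1,RW=1,US=1,PS=0
  L1 @0x60[15] → 0x1D004  P=0,RW=0,US=1,PS=0
  → PAGE_NOT_PRESENT  (2 entries read)
#6 VA=0xB8440E095ED (r,kernel):
  L0 @0x39[23] → 0x61007  P=1,RW=1,US=1,PS=0
  L1 @0x61[17] → 0x65007  P=1,RW=1,US=1,PS=0
  L2 @0x65[7] → 0x68007  P=1,RW=1,US=1,PS=0
  L3 @0x68[9] → 0x69007  P=1,RW=1,US=1,PS=0
  ⇒ phys 0x695ED  [4 reads]
#7 VA=0xF07C1C0EA57 (r,kernel):
  L0 @0x39[30] → 0x6C007  P=1,RW=1,US=1,PS=0
  L1 @0x6C[31] → 0x6E007  P=1,RW=1,US=1,PS=0
  L2 @0x6E[14] → 0x72007  P=1,RW=1,US=1,PS=0
  L3 @0x72[14] → 0x74007  P=1,RW=1,US=1,PS=0
  ⇒ phys 0x74A57  [4 reads]

TLB: [["0xE07C320A", "0x56"], ["0x70280000", "0x5E"], ["0xB8440E09", "0x69"], ["0xF07C1C0E", "0x74"]]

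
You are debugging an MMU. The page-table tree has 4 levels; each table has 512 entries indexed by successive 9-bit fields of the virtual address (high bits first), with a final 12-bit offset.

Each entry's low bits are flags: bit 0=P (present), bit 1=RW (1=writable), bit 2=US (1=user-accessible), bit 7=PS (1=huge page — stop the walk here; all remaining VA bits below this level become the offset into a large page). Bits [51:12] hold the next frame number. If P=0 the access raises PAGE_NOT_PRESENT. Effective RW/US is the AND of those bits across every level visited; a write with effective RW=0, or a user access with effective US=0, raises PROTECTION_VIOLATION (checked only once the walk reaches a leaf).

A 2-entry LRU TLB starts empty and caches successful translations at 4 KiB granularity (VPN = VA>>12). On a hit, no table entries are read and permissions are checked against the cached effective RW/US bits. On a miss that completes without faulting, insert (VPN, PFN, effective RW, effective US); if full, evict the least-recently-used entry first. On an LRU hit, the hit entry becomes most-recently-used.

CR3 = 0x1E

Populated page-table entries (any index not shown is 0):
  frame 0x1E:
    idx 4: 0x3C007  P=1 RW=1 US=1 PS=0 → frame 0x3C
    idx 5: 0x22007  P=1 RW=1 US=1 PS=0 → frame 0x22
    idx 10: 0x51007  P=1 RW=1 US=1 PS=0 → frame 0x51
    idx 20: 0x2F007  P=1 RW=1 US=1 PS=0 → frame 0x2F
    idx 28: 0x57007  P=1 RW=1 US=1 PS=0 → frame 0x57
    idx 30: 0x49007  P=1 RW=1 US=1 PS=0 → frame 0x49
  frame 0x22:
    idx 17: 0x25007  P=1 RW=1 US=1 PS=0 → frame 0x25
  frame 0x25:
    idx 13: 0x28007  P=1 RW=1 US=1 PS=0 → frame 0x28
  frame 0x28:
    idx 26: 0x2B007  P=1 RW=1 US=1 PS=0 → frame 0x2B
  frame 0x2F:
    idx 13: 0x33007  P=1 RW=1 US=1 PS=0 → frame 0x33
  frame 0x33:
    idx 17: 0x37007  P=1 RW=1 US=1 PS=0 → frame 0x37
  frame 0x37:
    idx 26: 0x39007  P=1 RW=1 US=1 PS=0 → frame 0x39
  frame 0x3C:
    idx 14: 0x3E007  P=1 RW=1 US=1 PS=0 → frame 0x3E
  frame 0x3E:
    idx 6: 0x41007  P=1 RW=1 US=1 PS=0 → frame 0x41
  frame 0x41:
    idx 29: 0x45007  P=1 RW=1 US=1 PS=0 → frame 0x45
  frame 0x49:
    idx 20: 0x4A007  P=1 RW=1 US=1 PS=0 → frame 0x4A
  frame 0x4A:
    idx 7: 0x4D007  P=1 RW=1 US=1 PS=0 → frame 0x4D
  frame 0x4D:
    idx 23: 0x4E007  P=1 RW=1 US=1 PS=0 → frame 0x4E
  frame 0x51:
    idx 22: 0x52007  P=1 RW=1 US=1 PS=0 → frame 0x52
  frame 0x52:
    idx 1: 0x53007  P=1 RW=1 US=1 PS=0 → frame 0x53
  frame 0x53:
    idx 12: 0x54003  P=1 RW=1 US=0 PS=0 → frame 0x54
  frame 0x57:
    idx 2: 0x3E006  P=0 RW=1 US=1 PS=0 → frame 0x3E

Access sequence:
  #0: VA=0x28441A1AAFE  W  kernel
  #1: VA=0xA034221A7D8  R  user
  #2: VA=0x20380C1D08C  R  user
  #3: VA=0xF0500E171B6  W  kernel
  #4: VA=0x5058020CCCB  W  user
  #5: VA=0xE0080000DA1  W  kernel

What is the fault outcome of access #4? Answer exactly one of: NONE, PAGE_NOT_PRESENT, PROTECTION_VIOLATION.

Per-access translation:
#0 VA=0x28441A1AAFE (w,kernel):
  [0] read 0x1E idx=5: raw=0x22007 flags P=1 W=1 U=1 S=0
  [1] read 0x22 idx=17: raw=0x25007 flags P=1 W=1 U=1 S=0
  [2] read 0x25 idx=13: raw=0x28007 flags P=1 W=1 U=1 S=0
  [3] read 0x28 idx=26: raw=0x2B007 flags P=1 W=1 U=1 S=0
  ⇒ phys 0x2BAFE  [4 reads]
#1 VA=0xA034221A7D8 (r,user):
  [0] read 0x1E idx=20: raw=0x2F007 flags P=1 W=1 U=1 S=0
  [1] read 0x2F idx=13: raw=0x33007 flags P=1 W=1 U=1 S=0
  [2] read 0x33 idx=17: raw=0x37007 flags P=1 W=1 U=1 S=0
  [3] read 0x37 idx=26: raw=0x39007 flags P=1 W=1 U=1 S=0
  ⇒ phys 0x397D8  [4 reads]
#2 VA=0x20380C1D08C (r,user):
  [0] read 0x1E idx=4: raw=0x3C007 flags P=1 W=1 U=1 S=0
  [1] read 0x3C idx=14: raw=0x3E007 flags P=1 W=1 U=1 S=0
  [2] read 0x3E idx=6: raw=0x41007 flags P=1 W=1 U=1 S=0
  [3] read 0x41 idx=29: raw=0x45007 flags P=1 W=1 U=1 S=0
  ⇒ phys 0x4508C  [4 reads]
#3 VA=0xF0500E171B6 (w,kernel):
  [0] read 0x1E idx=30: raw=0x49007 flags P=1 W=1 U=1 S=0
  [1] read 0x49 idx=20: raw=0x4A007 flags P=1 W=1 U=1 S=0
  [2] read 0x4A idx=7: raw=0x4D007 flags P=1 W=1 U=1 S=0
  [3] read 0x4D idx=23: raw=0x4E007 flags P=1 W=1 U=1 S=0
  ⇒ phys 0x4E1B6  [4 reads]
#4 VA=0x5058020CCCB (w,user):
  [0] read 0x1E idx=10: raw=0x51007 flags P=1 W=1 U=1 S=0
  [1] read 0x51 idx=22: raw=0x52007 flags P=1 W=1 U=1 S=0
  [2] read 0x52 idx=1: raw=0x53007 flags P=1 W=1 U=1 S=0
  [3] read 0x53 idx=12: raw=0x54003 flags P=1 W=1 U=0 S=0
  ⇒ fault: PROTECTION_VIOLATION  — 4 lookups
#5 VA=0xE0080000DA1 (w,kernel):
  [0] read 0x1E idx=28: raw=0x57007 flags P=1 W=1 U=1 S=0
  [1] read 0x57 idx=2: raw=0x3E006 flags P=0 W=1 U=1 S=0
  ⇒ fault: PAGE_NOT_PRESENT  — 2 lookups

Access #4 fault: PROTECTION_VIOLATION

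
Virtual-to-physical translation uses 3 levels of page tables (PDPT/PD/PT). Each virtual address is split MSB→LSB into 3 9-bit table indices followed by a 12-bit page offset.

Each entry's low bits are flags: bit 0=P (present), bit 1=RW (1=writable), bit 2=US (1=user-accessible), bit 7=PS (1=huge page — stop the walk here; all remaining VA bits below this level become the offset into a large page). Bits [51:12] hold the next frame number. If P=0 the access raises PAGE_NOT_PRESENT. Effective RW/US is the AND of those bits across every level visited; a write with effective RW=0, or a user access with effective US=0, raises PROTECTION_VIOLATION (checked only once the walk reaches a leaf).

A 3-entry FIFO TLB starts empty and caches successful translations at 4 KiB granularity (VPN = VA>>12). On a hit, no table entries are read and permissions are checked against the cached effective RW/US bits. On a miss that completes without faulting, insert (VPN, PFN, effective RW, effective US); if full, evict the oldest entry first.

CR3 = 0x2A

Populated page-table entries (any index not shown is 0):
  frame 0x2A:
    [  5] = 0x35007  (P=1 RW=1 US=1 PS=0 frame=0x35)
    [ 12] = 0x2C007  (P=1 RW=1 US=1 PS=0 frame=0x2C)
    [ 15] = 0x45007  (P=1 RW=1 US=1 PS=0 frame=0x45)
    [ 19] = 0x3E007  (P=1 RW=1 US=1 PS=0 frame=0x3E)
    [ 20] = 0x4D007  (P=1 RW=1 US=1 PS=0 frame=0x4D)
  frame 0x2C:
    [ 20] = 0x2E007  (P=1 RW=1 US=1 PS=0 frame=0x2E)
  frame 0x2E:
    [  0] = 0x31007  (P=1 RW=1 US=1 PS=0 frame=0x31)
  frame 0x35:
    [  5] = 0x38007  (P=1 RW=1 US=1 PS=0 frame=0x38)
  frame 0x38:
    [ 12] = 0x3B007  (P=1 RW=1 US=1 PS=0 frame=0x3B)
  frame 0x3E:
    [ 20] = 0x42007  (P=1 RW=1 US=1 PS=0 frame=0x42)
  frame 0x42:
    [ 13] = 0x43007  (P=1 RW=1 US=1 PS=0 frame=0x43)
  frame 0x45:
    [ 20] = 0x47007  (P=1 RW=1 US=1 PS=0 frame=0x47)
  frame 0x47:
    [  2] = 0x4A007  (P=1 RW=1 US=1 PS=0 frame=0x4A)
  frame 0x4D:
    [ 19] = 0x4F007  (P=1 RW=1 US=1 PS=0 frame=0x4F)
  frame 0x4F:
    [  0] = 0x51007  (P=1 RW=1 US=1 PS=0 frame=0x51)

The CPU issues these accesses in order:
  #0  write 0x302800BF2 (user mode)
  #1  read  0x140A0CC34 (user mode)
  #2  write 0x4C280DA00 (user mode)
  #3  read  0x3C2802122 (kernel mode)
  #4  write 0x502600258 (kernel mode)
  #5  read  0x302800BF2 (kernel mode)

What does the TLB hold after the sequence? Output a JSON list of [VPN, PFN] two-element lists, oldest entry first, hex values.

Per-access translation:
#0 VA=0x302800BF2 (w,user):
  L0 @0x2A[12] → 0x2C007  P=1,RW=1,US=1,PS=0
  L1 @0x2C[20] → 0x2E007  P=1,RW=1,US=1,PS=0
  L2 @0x2E[0] → 0x31007  P=1,RW=1,US=1,PS=0
  → PA=0x31BF2  (3 entries read)
#1 VA=0x140A0CC34 (r,user):
  L0 @0x2A[5] → 0x35007  P=1,RW=1,US=1,PS=0
  L1 @0x35[5] → 0x38007  P=1,RW=1,US=1,PS=0
  L2 @0x38[12] → 0x3B007  P=1,RW=1,US=1,PS=0
  → PA=0x3BC34  (3 entries read)
#2 VA=0x4C280DA00 (w,user):
  L0 @0x2A[19] → 0x3E007  P=1,RW=1,US=1,PS=0
  L1 @0x3E[20] → 0x42007  P=1,RW=1,US=1,PS=0
  L2 @0x42[13] → 0x43007  P=1,RW=1,US=1,PS=0
  → PA=0x43A00  (3 entries read)
#3 VA=0x3C2802122 (r,kernel):
  L0 @0x2A[15] → 0x45007  P=1,RW=1,US=1,PS=0
  L1 @0x45[20] → 0x47007  P=1,RW=1,US=1,PS=0
  L2 @0x47[2] → 0x4A007  P=1,RW=1,US=1,PS=0
  → PA=0x4A122  (3 entries read)
#4 VA=0x502600258 (w,kernel):
  L0 @0x2A[20] → 0x4D007  P=1,RW=1,US=1,PS=0
  L1 @0x4D[19] → 0x4F007  P=1,RW=1,US=1,PS=0
  L2 @0x4F[0] → 0x51007  P=1,RW=1,US=1,PS=0
  → PA=0x51258  (3 entries read)
#5 VA=0x302800BF2 (r,kernel):
  L0 @0x2A[12] → 0x2C007  P=1,RW=1,US=1,PS=0
  L1 @0x2C[20] → 0x2E007  P=1,RW=1,US=1,PS=0
  L2 @0x2E[0] → 0x31007  P=1,RW=1,US=1,PS=0
  → PA=0x31BF2  (3 entries read)

TLB: [["0x3C2802", "0x4A"], ["0x502600", "0x51"], ["0x302800", "0x31"]]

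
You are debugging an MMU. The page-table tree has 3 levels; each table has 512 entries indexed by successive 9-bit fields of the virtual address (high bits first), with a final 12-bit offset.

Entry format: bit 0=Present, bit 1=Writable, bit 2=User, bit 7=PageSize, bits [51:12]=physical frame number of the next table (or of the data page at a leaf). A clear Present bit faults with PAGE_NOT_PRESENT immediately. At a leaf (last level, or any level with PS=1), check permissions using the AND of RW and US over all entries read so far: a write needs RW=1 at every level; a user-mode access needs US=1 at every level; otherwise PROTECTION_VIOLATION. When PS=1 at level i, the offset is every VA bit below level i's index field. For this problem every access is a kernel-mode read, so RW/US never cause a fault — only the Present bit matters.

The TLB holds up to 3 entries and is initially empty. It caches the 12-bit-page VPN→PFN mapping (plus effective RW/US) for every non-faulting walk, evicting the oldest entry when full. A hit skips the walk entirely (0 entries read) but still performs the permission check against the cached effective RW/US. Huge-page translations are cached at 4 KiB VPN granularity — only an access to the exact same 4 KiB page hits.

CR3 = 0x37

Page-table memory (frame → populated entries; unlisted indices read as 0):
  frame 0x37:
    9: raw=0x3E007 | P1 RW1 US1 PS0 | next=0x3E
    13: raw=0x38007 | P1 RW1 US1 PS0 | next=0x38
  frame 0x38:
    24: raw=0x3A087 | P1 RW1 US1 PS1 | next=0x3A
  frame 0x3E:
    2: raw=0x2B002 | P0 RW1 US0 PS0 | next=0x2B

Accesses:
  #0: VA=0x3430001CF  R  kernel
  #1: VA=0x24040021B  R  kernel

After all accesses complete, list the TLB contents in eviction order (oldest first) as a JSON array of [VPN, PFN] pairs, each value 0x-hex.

Trace:
#0 VA=0x3430001CF (r,kernel):
  L0 @0x37[13] → 0x38007  P=1,RW=1,US=1,PS=0
  L1 @0x38[24] → 0x3A087  P=1,RW=1,US=1,PS=1
  → PA=0x3A1CF (huge @L1)  (2 entries read)
#1 VA=0x24040021B (r,kernel):
  L0 @0x37[9] → 0x3E007  P=1,RW=1,US=1,PS=0
  L1 @0x3E[2] → 0x2B002  P=0,RW=1,US=0,PS=0
  ⇒ fault: PAGE_NOT_PRESENT  — 2 lookups

TLB: [["0x343000", "0x3A"]]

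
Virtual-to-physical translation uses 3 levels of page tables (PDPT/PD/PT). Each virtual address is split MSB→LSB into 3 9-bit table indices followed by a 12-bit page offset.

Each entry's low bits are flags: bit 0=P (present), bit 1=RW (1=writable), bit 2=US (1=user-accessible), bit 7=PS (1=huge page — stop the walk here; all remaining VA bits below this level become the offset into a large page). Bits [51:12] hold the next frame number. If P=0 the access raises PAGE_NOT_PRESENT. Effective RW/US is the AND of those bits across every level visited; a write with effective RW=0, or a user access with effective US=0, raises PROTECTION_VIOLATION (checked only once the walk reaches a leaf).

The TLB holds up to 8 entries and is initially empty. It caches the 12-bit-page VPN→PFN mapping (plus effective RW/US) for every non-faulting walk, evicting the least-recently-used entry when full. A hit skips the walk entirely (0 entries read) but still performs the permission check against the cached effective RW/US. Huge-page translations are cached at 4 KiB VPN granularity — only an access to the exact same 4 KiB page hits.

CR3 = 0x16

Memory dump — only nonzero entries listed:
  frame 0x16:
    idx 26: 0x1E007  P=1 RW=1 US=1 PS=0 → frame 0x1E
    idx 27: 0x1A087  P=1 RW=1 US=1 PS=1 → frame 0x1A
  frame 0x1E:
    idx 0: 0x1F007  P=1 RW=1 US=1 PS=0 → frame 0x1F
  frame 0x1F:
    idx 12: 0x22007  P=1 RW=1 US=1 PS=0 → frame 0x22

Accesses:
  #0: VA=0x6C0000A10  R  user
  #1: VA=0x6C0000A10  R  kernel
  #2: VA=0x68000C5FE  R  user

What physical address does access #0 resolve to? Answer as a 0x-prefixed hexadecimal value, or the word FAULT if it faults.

Walk each access:
#0 VA=0x6C0000A10 (r,user):
  lvl0: tbl 0x16, slot 27 ⇒ 0x1A087 (P1/RW1/US1/PS1)
  ✓ 0x1AA10 (huge @L0)  — 1 lookups
#1 VA=0x6C0000A10 (r,kernel):
  TLB hit vpn=0x6C0000 → PA=0x1AA10
#2 VA=0x68000C5FE (r,user):
  lvl0: tbl 0x16, slot 26 ⇒ 0x1E007 (P1/RW1/US1/PS0)
  lvl1: tbl 0x1E, slot 0 ⇒ 0x1F007 (P1/RW1/US1/PS0)
  lvl2: tbl 0x1F, slot 12 ⇒ 0x22007 (P1/RW1/US1/PS0)
  ✓ 0x225FE  — 3 lookups

Access #0 PA: 0x1AA10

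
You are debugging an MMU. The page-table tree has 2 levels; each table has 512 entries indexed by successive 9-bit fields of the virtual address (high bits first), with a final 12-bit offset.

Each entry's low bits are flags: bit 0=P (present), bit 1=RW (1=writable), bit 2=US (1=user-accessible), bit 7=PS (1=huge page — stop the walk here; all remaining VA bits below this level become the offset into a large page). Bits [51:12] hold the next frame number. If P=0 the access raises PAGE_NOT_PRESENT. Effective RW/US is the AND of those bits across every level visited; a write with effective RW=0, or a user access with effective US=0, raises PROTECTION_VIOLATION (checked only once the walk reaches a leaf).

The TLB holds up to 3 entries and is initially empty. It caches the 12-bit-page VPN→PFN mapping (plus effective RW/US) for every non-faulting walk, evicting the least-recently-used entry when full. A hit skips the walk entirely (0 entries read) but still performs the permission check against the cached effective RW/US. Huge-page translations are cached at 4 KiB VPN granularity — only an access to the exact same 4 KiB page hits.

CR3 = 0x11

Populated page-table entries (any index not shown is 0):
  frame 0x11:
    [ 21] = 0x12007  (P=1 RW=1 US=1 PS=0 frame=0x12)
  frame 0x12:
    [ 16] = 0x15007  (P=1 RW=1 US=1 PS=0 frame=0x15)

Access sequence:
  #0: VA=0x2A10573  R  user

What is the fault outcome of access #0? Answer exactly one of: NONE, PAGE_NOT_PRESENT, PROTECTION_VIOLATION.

Walk each access:
#0 VA=0x2A10573 (r,user):
  [0] read 0x11 idx=21: raw=0x12007 flags P=1 W=1 U=1 S=0
  [1] read 0x12 idx=16: raw=0x15007 flags P=1 W=1 U=1 S=0
  → PA=0x15573  (2 entries read)

Access #0 fault: NONE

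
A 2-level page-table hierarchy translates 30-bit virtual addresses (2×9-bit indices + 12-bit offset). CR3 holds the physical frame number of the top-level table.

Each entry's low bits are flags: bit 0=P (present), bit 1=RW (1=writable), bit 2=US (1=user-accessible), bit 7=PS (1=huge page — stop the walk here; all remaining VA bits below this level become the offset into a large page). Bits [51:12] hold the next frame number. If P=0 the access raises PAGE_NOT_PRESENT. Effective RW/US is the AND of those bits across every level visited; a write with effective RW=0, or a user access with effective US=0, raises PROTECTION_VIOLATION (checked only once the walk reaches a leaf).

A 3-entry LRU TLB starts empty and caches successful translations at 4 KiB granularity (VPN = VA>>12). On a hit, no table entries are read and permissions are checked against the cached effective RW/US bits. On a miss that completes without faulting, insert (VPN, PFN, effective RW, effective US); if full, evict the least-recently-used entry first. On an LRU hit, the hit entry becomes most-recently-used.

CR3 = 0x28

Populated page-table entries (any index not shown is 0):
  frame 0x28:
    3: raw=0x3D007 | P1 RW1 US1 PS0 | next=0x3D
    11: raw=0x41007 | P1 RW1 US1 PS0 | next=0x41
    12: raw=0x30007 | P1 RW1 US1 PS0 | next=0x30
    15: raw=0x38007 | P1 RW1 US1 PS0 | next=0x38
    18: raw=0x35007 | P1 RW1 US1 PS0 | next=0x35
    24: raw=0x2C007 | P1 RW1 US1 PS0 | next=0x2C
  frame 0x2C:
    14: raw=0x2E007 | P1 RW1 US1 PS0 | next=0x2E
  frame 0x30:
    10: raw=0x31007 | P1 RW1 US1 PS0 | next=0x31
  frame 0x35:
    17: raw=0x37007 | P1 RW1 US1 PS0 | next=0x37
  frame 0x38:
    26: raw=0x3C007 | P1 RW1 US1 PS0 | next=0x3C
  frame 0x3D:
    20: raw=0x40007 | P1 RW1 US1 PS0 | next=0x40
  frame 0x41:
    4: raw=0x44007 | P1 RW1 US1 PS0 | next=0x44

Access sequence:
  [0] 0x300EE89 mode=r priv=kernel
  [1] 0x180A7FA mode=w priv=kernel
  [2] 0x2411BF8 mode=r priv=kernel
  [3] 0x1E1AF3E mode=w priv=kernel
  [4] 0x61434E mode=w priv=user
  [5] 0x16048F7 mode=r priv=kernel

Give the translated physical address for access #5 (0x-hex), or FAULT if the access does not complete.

Trace:
#0 VA=0x300EE89 (r,kernel):
  [0] read 0x28 idx=24: raw=0x2C007 flags P=1 W=1 U=1 S=0
  [1] read 0x2C idx=14: raw=0x2E007 flags P=1 W=1 U=1 S=0
  ✓ 0x2EE89  — 2 lookups
#1 VA=0x180A7FA (w,kernel):
  [0] read 0x28 idx=12: raw=0x30007 flags P=1 W=1 U=1 S=0
  [1] read 0x30 idx=10: raw=0x31007 flags P=1 W=1 U=1 S=0
  ✓ 0x317FA  — 2 lookups
#2 VA=0x2411BF8 (r,kernel):
  [0] read 0x28 idx=18: raw=0x35007 flags P=1 W=1 U=1 S=0
  [1] read 0x35 idx=17: raw=0x37007 flags P=1 W=1 U=1 S=0
  ✓ 0x37BF8  — 2 lookups
#3 VA=0x1E1AF3E (w,kernel):
  [0] read 0x28 idx=15: raw=0x38007 flags P=1 W=1 U=1 S=0
  [1] read 0x38 idx=26: raw=0x3C007 flags P=1 W=1 U=1 S=0
  ✓ 0x3CF3E  — 2 lookups
#4 VA=0x61434E (w,user):
  [0] read 0x28 idx=3: raw=0x3D007 flags P=1 W=1 U=1 S=0
  [1] read 0x3D idx=20: raw=0x40007 flags P=1 W=1 U=1 S=0
  ✓ 0x4034E  — 2 lookups
#5 VA=0x16048F7 (r,kernel):
  [0] read 0x28 idx=11: raw=0x41007 flags P=1 W=1 U=1 S=0
  [1] read 0x41 idx=4: raw=0x44007 flags P=1 W=1 U=1 S=0
  ✓ 0x448F7  — 2 lookups

Access #5 PA: 0x448F7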